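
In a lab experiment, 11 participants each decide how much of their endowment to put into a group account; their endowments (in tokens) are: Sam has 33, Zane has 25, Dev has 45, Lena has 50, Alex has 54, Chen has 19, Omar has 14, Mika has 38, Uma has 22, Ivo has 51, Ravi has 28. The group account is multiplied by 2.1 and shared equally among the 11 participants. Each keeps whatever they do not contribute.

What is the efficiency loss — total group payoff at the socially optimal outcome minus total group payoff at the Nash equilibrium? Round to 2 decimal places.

The private return per contributed unit is 2.1/11 = 0.1909 < 1 for every player regardless of endowment, so the Nash equilibrium is zero contribution and the group total is Σ E_j = 33 + 25 + 45 + 50 + 54 + 19 + 14 + 38 + 22 + 51 + 28 = 379.
Each contributed unit returns 2.100 to the group, so the social optimum is full contribution by everyone: group total = 2.100 × 379 = 795.90.
Efficiency loss = (2.100 − 1) × 379 = 416.90.

416.90 tokens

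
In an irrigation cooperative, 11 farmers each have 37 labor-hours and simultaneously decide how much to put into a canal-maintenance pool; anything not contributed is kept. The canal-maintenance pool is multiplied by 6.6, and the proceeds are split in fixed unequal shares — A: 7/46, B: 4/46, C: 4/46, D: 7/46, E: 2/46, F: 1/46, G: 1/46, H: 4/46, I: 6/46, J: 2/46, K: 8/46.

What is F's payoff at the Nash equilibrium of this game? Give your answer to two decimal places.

Player j's private return per contributed unit is 6.6 × (j's share). Contributing is weakly dominant for j when that share is at least 1/6.6 = 0.1515, and contributing 0 is dominant otherwise.
The shares above 0.1515 belong to A, D and K, contributing 37 each; the remaining 8 contribute 0. Total contributed: 111.
F keeps 37 and receives 6.6 × 111 × 1/46 = 15.93 from the canal-maintenance pool, for a payoff of 52.93.

52.93 labor-hours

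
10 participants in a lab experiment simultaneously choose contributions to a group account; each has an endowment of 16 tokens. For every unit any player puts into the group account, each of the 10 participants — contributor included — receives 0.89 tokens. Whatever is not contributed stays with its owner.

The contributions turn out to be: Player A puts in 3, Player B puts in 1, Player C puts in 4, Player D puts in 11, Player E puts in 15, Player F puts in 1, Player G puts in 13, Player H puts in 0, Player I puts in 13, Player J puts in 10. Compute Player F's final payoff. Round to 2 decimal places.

78.19 tokens

Total contributed: 3 + 1 + 4 + 11 + 15 + 1 + 13 + 0 + 13 + 10 = 71.
Each receives 0.89 × 71 = 63.19 from the group account.
Player F keeps 16 − 1 = 15, so Player F's payoff is 15 + 63.19 = 78.19.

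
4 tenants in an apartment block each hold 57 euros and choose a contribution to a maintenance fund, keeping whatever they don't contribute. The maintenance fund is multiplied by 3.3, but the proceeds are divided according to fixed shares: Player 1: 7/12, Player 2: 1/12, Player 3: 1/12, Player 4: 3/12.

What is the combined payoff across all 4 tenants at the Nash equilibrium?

Each unit j contributes comes back to j as 3.3 × (j's share), so j prefers to contribute only if that share exceeds 1/3.3 = 0.3030; otherwise keeping the unit dominates.
The only share above 0.3030 is Player 1's 7/12, contributing 57; the remaining 3 contribute 0. Total contributed: 57.
The maintenance fund pays out 3.3 × 57 = 188.10 in total (split across the unequal shares, but the aggregate is all that matters for the group sum).
The 3 free-riders keep 57 each, adding 171. Group total = 171 + 188.10 = 359.10.

359.10 euros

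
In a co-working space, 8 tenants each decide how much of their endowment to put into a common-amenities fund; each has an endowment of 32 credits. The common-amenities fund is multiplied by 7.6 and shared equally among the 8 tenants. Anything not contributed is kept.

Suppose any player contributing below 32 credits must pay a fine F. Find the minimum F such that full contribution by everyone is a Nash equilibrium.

1.60 credits

Given the others contribute fully, the best deviation is to contribute 0 (any partial contribution still incurs the fine and gives up units whose private return 0.9500 is below 1).
Deviating from 32 to 0 saves 32 credits but forfeits the deviator's share of the drop in the common-amenities fund: 7.6/8 × 32 = 30.40.
So the deviation gain is 32 − 30.40 = 1.60, and the fine must be at least 1.60 credits to wipe it out.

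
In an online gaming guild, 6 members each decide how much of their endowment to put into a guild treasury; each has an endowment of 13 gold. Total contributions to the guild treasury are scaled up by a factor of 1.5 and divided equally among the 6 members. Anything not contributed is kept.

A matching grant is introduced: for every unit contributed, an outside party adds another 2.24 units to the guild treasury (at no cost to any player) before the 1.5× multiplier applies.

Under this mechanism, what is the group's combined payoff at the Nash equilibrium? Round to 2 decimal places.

78.00 gold

Even with the mechanism, each unit contributed returns only 1.5 × 3.24 / 6 = 0.8100 per unit of net cost, so contributing nothing is still dominant.
Everyone keeps their endowment and the group total is 6 × 13 = 78.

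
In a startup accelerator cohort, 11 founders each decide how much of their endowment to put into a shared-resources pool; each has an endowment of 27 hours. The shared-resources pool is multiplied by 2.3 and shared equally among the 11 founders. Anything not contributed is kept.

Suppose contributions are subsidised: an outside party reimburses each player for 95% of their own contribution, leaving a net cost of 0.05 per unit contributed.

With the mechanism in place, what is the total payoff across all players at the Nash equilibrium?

The effective private return per unit is now (2.3/11) / 0.05 = 4.1818 > 1, so every player's dominant strategy flips to full contribution.
At the Nash equilibrium everyone contributes 27. Group total payoff = 11 × (27 × 0.95 + 2.3 × 27) = 965.25.

965.25 hours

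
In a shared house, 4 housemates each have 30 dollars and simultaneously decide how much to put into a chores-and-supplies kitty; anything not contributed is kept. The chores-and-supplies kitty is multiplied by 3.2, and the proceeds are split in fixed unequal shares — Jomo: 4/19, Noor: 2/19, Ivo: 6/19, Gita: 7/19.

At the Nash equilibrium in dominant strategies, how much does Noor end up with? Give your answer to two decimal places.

Player j's private return per contributed unit is 3.2 × (j's share). Contributing is weakly dominant for j when that share is at least 1/3.2 = 0.3125, and contributing 0 is dominant otherwise.
The shares above 0.3125 belong to Ivo and Gita, contributing 30 each; the remaining 2 contribute 0. Total contributed: 60.
Noor keeps 30 and receives 3.2 × 60 × 2/19 = 20.21 from the chores-and-supplies kitty, for a payoff of 50.21.

50.21 dollars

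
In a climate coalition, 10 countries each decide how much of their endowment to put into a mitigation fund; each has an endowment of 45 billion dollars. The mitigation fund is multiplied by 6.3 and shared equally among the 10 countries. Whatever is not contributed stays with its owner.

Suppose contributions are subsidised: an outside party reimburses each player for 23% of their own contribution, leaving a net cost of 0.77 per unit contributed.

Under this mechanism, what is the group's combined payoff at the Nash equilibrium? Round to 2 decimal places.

Even with the mechanism, each unit contributed returns only (6.3/10) / 0.77 = 0.8182 per unit of net cost, so contributing nothing is still dominant.
Everyone keeps their endowment and the group total is 10 × 45 = 450.

450.00 billion dollars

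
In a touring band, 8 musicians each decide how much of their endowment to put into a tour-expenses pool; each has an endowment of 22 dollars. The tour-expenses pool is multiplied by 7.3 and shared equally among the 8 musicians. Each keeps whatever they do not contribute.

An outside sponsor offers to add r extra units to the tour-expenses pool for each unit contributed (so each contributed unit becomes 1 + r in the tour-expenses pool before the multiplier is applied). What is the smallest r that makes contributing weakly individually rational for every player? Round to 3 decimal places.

With matching at rate r, one contributed unit becomes (1 + r) in the tour-expenses pool and returns 7.3 × (1 + r) / 8 to the contributor.
Setting this equal to 1: 1 + r = 8/7.3 = 1.0959.
So the minimum matching rate is r = 1.0959 − 1 = 0.096.

0.096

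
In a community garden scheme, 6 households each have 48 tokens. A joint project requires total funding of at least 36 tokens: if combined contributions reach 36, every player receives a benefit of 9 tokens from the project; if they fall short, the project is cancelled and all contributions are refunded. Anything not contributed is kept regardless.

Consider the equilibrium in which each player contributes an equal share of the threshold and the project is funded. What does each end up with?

51 tokens

Equal share of the threshold: 36/6 = 6.
At this profile no one gains by cutting their contribution: any cut drops the total below 36, the project is cancelled, contributions are refunded, and the deviator ends with 48, which is less than 48 − 6 + 9 = 51. Contributing more than 6 just wastes the excess. So contributing exactly 6 is a best response.
Each player's payoff: 48 − 6 + 9 = 51.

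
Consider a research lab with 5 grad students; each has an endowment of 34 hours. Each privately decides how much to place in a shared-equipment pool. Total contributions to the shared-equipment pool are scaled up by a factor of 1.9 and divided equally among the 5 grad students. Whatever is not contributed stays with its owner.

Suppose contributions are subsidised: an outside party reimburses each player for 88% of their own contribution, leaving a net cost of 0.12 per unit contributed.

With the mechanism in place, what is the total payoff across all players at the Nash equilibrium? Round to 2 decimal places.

The effective private return per unit is now (1.9/5) / 0.12 = 3.1667 > 1, so every player's dominant strategy flips to full contribution.
So the Nash equilibrium is full contribution by all 5; the group earns 5 × (34 × 0.88 + 1.9 × 34) = 472.60.

472.60 hours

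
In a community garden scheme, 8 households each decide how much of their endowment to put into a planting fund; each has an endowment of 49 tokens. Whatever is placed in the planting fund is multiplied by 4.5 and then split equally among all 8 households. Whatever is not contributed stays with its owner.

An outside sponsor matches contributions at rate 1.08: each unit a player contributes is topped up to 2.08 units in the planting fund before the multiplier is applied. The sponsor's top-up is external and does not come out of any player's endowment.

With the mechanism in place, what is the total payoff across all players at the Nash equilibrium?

3669.12 tokens

The effective private return per unit is now 4.5 × 2.08 / 8 = 1.1700 > 1, so every player's dominant strategy flips to full contribution.
So the Nash equilibrium is full contribution by all 8; the group earns 4.5 × 2.08 × 392 = 3669.12.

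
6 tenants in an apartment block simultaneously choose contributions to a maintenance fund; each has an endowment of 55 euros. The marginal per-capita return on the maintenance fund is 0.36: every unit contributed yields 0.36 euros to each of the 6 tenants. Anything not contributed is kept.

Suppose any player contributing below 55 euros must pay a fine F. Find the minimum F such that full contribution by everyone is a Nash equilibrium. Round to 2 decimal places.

35.20 euros

Given the others contribute fully, the best deviation is to contribute 0 (any partial contribution still incurs the fine and gives up units whose private return 0.36 is below 1).
Deviating from 55 to 0 saves 55 euros but forfeits the deviator's share of the drop in the maintenance fund: 0.36 × 55 = 19.80.
So the deviation gain is 55 − 19.80 = 35.20, and the fine must be at least 35.20 euros to wipe it out.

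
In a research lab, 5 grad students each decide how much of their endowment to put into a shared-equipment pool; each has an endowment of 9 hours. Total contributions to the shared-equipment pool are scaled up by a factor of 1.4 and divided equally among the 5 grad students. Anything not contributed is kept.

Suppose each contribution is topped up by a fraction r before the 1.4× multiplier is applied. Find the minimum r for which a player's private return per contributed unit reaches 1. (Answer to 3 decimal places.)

With matching at rate r, one contributed unit becomes (1 + r) in the shared-equipment pool and returns 1.4 × (1 + r) / 5 to the contributor.
Setting this equal to 1: 1 + r = 5/1.4 = 3.5714.
So the minimum matching rate is r = 3.5714 − 1 = 2.571.

2.571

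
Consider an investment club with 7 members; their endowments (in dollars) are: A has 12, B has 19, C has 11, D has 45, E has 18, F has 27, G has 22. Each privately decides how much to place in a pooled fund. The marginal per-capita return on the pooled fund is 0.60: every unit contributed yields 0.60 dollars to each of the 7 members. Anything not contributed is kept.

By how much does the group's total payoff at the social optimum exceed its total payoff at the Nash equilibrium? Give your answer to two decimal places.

The private return per contributed unit is 0.60 < 1 for everyone, so the Nash equilibrium is zero contribution and the group total is Σ E_j = 12 + 19 + 11 + 45 + 18 + 27 + 22 = 154.
Each contributed unit returns 4.200 to the group, so the social optimum is full contribution by everyone: group total = 4.200 × 154 = 646.80.
Efficiency loss = (4.200 − 1) × 154 = 492.80.

492.80 dollars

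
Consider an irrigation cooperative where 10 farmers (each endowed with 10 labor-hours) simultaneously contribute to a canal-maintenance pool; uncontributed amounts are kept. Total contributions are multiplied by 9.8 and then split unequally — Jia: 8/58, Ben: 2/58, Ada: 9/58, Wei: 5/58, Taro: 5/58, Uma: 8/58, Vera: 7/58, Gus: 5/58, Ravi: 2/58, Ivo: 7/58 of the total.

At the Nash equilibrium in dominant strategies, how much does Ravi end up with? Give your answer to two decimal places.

For player j, contributing a unit is worthwhile iff 9.8 × (j's share) ≥ 1, i.e. iff j's share is at least 0.1020.
Jia, Ada, Uma, Vera and Ivo are above the threshold, contributing 10 each; the remaining 5 contribute 0. Total contributed: 50.
Ravi keeps 10 and receives 9.8 × 50 × 2/58 = 16.90 from the canal-maintenance pool, for a payoff of 26.90.

26.90 labor-hours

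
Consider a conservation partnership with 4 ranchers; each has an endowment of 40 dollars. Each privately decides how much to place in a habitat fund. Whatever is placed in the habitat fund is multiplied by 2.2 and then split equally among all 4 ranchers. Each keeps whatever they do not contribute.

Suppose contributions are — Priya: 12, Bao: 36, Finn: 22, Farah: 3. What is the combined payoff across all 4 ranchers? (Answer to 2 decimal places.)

Total contributed: 12 + 36 + 22 + 3 = 73; total kept: 4 × 40 − 73 = 87.
The habitat fund pays out 2.2 × 73 = 160.60 in aggregate.
Group total = 87 + 160.60 = 247.60.

247.60 dollars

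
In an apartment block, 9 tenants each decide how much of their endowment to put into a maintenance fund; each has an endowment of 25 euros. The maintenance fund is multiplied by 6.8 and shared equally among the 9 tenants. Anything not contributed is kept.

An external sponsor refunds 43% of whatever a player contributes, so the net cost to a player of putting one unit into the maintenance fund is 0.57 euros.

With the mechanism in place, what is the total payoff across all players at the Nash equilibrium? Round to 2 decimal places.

The effective private return per unit is now (6.8/9) / 0.57 = 1.3255 > 1, so every player's dominant strategy flips to full contribution.
At the Nash equilibrium everyone contributes 25. Group total payoff = 9 × (25 × 0.43 + 6.8 × 25) = 1626.75.

1626.75 euros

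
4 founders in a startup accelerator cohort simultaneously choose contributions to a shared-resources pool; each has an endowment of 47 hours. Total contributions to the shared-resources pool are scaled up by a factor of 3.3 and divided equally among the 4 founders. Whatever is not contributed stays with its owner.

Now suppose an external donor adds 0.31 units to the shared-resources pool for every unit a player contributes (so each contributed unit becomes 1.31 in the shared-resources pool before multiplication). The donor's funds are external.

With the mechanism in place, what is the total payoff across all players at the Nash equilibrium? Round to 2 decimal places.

812.72 hours

The effective private return per unit is now 3.3 × 1.31 / 4 = 1.0808 > 1, so every player's dominant strategy flips to full contribution.
So the Nash equilibrium is full contribution by all 4; the group earns 3.3 × 1.31 × 188 = 812.72.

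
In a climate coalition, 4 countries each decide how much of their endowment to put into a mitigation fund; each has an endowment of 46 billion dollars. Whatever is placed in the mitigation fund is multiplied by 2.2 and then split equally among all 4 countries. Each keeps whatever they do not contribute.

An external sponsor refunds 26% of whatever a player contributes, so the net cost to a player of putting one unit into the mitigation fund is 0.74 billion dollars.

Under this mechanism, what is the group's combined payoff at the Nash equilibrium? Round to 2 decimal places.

The effective private return is (2.2/4) / 0.74 = 0.7432, which is still under 1, so the mechanism doesn't change anyone's dominant strategy: zero contribution.
Everyone keeps their endowment and the group total is 4 × 46 = 184.

184.00 billion dollars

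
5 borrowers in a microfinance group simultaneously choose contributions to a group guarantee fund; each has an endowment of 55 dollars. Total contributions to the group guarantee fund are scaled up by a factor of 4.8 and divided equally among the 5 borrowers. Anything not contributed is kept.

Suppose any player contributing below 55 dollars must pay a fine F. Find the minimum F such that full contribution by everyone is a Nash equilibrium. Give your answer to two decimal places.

2.20 dollars

Given the others contribute fully, the best deviation is to contribute 0 (any partial contribution still incurs the fine and gives up units whose private return 0.9600 is below 1).
Deviating from 55 to 0 saves 55 dollars but forfeits the deviator's share of the drop in the group guarantee fund: 4.8/5 × 55 = 52.80.
So the deviation gain is 55 − 52.80 = 2.20, and the fine must be at least 2.20 dollars to wipe it out.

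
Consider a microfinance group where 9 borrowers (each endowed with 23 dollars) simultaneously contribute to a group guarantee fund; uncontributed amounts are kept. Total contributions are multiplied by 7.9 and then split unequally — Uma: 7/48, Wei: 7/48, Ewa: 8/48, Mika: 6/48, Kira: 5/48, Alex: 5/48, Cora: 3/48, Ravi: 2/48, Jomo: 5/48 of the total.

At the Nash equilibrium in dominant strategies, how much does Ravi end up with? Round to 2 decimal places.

45.71 dollars

For player j, contributing a unit is worthwhile iff 7.9 × (j's share) ≥ 1, i.e. iff j's share is at least 0.1266.
The shares above 0.1266 belong to Uma, Wei and Ewa, contributing 23 each; the remaining 6 contribute 0. Total contributed: 69.
Ravi keeps 23 and receives 7.9 × 69 × 2/48 = 22.71 from the group guarantee fund, for a payoff of 45.71.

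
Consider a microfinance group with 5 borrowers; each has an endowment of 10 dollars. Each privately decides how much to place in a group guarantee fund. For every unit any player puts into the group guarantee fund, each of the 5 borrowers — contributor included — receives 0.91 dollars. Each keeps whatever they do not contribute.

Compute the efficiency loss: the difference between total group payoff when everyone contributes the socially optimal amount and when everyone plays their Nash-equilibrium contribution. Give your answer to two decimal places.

177.50 dollars

The private return per contributed unit is 0.91 < 1, so contributing 0 is dominant for every player. At the Nash equilibrium everyone keeps their 10, and the group total is 5 × 10 = 50.
Each contributed unit returns 4.550 to the group as a whole (0.91 to each of 5 players), which exceeds 1, so the social optimum is full contribution: group total = 4.550 × 50 = 227.50.
Efficiency loss = 227.50 − 50 = 177.50.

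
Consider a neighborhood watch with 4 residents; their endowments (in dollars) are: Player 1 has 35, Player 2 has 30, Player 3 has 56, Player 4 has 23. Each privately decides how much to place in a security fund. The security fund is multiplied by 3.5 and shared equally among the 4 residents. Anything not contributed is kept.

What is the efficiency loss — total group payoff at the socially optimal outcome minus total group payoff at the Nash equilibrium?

360.00 dollars

The private return per contributed unit is 3.5/4 = 0.8750 < 1 for every player regardless of endowment, so the Nash equilibrium is zero contribution and the group total is Σ E_j = 35 + 30 + 56 + 23 = 144.
Each contributed unit returns 3.500 to the group, so the social optimum is full contribution by everyone: group total = 3.500 × 144 = 504.00.
Efficiency loss = (3.500 − 1) × 144 = 360.00.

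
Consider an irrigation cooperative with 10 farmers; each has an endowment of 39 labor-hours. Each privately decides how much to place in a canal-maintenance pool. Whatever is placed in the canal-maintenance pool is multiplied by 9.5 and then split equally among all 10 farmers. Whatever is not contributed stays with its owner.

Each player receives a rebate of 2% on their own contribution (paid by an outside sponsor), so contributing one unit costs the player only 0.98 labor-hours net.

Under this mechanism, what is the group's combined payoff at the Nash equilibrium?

390.00 labor-hours

With the mechanism, a contributed unit returns (9.5/10) / 0.98 = 0.9694 per unit of net cost — still below 1 — so contributing 0 remains dominant for every player.
At the Nash equilibrium no one contributes; group total payoff = 10 × 39 = 390.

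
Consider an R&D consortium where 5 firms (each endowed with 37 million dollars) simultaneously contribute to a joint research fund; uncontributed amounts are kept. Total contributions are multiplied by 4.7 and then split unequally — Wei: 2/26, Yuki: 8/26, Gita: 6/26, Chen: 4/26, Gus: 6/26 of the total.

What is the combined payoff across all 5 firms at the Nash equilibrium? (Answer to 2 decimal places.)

595.70 million dollars

Each unit j contributes comes back to j as 4.7 × (j's share), so j prefers to contribute only if that share exceeds 1/4.7 = 0.2128; otherwise keeping the unit dominates.
Yuki, Gita and Gus clear that bar, contributing 37 each; the remaining 2 contribute 0. Total contributed: 111.
The joint research fund pays out 4.7 × 111 = 521.70 in total (split across the unequal shares, but the aggregate is all that matters for the group sum).
The 2 free-riders keep 37 each, adding 74. Group total = 74 + 521.70 = 595.70.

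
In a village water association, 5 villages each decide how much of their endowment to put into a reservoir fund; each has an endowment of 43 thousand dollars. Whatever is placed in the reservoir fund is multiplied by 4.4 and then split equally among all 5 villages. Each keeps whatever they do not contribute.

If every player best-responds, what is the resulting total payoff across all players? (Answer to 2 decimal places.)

215.00 thousand dollars

Each contributed unit returns 4.4/5 = 0.8800 to its contributor — below 1 — so contributing 0 is dominant for every player. At the Nash equilibrium everyone keeps their 43, and the group total is 5 × 43 = 215.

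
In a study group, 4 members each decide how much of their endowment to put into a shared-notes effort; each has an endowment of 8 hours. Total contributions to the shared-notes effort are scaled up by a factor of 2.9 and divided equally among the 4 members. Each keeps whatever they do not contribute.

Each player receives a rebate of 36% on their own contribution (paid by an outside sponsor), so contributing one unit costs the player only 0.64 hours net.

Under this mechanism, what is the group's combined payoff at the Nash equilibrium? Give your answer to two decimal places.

104.32 hours

The effective private return per unit is now (2.9/4) / 0.64 = 1.1328 > 1, so every player's dominant strategy flips to full contribution.
At the Nash equilibrium everyone contributes 8. Group total payoff = 4 × (8 × 0.36 + 2.9 × 8) = 104.32.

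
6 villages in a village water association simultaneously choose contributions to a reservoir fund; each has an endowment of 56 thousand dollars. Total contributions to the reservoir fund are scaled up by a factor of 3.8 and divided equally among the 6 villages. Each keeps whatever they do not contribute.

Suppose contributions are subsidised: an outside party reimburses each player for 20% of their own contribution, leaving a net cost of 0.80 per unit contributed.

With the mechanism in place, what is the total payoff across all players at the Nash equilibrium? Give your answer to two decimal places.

336.00 thousand dollars

The effective private return is (3.8/6) / 0.80 = 0.7917, which is still under 1, so the mechanism doesn't change anyone's dominant strategy: zero contribution.
At the Nash equilibrium no one contributes; group total payoff = 6 × 56 = 336.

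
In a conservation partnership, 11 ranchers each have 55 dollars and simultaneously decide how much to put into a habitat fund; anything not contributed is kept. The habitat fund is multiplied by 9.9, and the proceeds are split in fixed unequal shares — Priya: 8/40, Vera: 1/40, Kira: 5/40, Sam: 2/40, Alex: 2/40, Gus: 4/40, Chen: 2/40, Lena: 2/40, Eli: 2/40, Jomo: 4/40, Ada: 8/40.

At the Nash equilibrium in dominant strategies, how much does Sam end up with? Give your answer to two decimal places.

For player j, contributing a unit is worthwhile iff 9.9 × (j's share) ≥ 1, i.e. iff j's share is at least 0.1010.
Priya, Kira and Ada clear that bar, contributing 55 each; the remaining 8 contribute 0. Total contributed: 165.
Sam keeps 55 and receives 9.9 × 165 × 2/40 = 81.68 from the habitat fund, for a payoff of 136.68.

136.68 dollars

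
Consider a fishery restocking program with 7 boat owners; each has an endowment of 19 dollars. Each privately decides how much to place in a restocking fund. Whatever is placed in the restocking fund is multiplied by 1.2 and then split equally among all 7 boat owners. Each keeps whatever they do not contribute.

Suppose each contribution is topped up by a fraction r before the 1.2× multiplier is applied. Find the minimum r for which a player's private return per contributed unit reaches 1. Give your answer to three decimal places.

4.833

With matching at rate r, one contributed unit becomes (1 + r) in the restocking fund and returns 1.2 × (1 + r) / 7 to the contributor.
Setting this equal to 1: 1 + r = 7/1.2 = 5.8333.
So the minimum matching rate is r = 5.8333 − 1 = 4.833.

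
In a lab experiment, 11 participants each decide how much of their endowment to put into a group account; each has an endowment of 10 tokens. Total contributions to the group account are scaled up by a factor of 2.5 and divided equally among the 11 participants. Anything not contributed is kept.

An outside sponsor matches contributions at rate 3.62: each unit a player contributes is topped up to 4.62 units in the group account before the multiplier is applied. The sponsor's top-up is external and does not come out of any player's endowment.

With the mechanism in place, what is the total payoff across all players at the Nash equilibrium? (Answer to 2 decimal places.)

With the mechanism, a contributed unit returns 2.5 × 4.62 / 11 = 1.0500 per unit of net cost to the contributor — now above 1 — so contributing fully is weakly dominant for every player.
At the Nash equilibrium everyone contributes 10. Group total payoff = 2.5 × 4.62 × 110 = 1270.50.

1270.50 tokens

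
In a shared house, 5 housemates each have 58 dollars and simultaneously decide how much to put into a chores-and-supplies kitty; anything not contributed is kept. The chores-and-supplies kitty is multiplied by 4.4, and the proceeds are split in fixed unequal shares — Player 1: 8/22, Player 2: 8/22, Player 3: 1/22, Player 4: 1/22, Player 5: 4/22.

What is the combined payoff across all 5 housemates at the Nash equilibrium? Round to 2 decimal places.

Player j's private return per contributed unit is 4.4 × (j's share). Contributing is weakly dominant for j when that share is at least 1/4.4 = 0.2273, and contributing 0 is dominant otherwise.
Player 1 and Player 2 clear that bar, contributing 58 each; the remaining 3 contribute 0. Total contributed: 116.
The chores-and-supplies kitty pays out 4.4 × 116 = 510.40 in total (split across the unequal shares, but the aggregate is all that matters for the group sum).
The 3 free-riders keep 58 each, adding 174. Group total = 174 + 510.40 = 684.40.

684.40 dollars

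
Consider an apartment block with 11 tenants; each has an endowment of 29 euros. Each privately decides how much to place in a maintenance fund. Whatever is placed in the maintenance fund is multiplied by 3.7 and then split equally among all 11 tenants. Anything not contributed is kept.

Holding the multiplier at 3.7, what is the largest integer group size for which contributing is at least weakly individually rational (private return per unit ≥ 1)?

Private return per unit is 3.7/(group size), which is ≥ 1 whenever the group size is ≤ 3.7.
The largest such integer is 3.

3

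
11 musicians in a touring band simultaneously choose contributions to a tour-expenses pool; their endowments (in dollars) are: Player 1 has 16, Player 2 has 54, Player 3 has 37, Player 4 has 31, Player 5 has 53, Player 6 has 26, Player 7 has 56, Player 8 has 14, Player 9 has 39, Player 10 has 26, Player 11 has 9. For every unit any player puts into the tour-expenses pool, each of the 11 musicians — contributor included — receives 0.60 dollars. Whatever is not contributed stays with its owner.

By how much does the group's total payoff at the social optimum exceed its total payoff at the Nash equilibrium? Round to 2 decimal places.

The private return per contributed unit is 0.60 < 1 for everyone, so the Nash equilibrium is zero contribution and the group total is Σ E_j = 16 + 54 + 37 + 31 + 53 + 26 + 56 + 14 + 39 + 26 + 9 = 361.
Each contributed unit returns 6.600 to the group, so the social optimum is full contribution by everyone: group total = 6.600 × 361 = 2382.60.
Efficiency loss = (6.600 − 1) × 361 = 2021.60.

2021.60 dollars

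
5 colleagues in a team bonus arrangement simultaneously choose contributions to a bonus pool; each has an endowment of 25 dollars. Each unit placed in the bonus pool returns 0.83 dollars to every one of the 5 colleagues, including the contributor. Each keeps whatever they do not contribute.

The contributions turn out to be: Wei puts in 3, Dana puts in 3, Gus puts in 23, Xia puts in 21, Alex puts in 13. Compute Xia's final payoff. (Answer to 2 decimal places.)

Total contributed: 3 + 3 + 23 + 21 + 13 = 63.
Each receives 0.83 × 63 = 52.29 from the bonus pool.
Xia keeps 25 − 21 = 4, so Xia's payoff is 4 + 52.29 = 56.29.

56.29 dollars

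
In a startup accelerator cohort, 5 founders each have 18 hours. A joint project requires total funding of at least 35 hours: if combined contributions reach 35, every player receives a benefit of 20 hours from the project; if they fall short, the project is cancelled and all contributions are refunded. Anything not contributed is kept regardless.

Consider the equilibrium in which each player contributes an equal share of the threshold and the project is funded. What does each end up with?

31 hours

Equal share of the threshold: 35/5 = 7.
At this profile no one gains by cutting their contribution: any cut drops the total below 35, the project is cancelled, contributions are refunded, and the deviator ends with 18, which is less than 18 − 7 + 20 = 31. Contributing more than 7 just wastes the excess. So contributing exactly 7 is a best response.
Each player's payoff: 18 − 7 + 20 = 31.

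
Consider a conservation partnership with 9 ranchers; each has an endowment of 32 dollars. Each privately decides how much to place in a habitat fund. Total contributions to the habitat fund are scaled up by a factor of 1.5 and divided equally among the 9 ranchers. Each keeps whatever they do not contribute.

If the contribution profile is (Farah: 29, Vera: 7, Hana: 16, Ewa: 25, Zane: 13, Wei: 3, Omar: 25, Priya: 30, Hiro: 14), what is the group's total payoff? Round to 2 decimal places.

Total contributed: 29 + 7 + 16 + 25 + 13 + 3 + 25 + 30 + 14 = 162; total kept: 9 × 32 − 162 = 126.
The habitat fund pays out 1.5 × 162 = 243.00 in aggregate.
Group total = 126 + 243.00 = 369.00.

369.00 dollars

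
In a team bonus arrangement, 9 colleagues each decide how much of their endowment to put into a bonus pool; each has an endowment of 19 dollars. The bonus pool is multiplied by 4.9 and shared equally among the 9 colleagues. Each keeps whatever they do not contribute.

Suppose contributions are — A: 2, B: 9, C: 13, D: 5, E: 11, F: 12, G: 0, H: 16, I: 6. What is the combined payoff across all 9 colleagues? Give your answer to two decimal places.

459.60 dollars

Total contributed: 2 + 9 + 13 + 5 + 11 + 12 + 0 + 16 + 6 = 74; total kept: 9 × 19 − 74 = 97.
The bonus pool pays out 4.9 × 74 = 362.60 in aggregate.
Group total = 97 + 362.60 = 459.60.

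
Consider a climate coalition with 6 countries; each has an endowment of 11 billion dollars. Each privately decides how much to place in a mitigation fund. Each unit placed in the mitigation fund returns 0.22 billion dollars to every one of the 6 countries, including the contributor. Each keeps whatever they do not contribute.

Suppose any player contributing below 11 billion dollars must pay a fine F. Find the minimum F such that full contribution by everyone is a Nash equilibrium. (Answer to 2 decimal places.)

8.58 billion dollars

Given the others contribute fully, the best deviation is to contribute 0 (any partial contribution still incurs the fine and gives up units whose private return 0.22 is below 1).
Deviating from 11 to 0 saves 11 billion dollars but forfeits the deviator's share of the drop in the mitigation fund: 0.22 × 11 = 2.42.
So the deviation gain is 11 − 2.42 = 8.58, and the fine must be at least 8.58 billion dollars to wipe it out.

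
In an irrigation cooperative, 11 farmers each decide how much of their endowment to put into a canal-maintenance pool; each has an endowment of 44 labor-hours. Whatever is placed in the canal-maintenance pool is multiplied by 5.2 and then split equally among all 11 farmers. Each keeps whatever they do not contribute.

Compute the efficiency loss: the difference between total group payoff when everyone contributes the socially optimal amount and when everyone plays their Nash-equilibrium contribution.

Each contributed unit returns 5.2/11 = 0.4727 to its contributor — below 1 — so contributing 0 is dominant for every player. At the Nash equilibrium everyone keeps their 44, and the group total is 11 × 44 = 484.
Each contributed unit returns 5.200 to the group as a whole (0.4727 to each of 11 players), which exceeds 1, so the social optimum is full contribution: group total = 5.200 × 484 = 2516.80.
Efficiency loss = 2516.80 − 484 = 2032.80.

2032.80 labor-hours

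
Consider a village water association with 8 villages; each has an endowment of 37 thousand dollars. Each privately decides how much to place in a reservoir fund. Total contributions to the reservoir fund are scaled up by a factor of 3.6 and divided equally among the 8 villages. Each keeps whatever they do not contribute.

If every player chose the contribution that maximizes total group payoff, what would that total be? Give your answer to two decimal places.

Each contributed unit returns 3.600 to the group as a whole (0.4500 to each of 8 players), which exceeds 1, so the social optimum is full contribution: group total = 3.600 × 296 = 1065.60.

1065.60 thousand dollars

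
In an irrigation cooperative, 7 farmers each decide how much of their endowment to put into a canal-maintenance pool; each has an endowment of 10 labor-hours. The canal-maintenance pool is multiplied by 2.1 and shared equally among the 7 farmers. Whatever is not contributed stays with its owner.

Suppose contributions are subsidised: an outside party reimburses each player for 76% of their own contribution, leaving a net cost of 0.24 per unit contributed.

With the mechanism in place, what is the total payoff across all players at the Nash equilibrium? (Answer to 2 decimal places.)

200.20 labor-hours

The effective private return per unit is now (2.1/7) / 0.24 = 1.2500 > 1, so every player's dominant strategy flips to full contribution.
At the Nash equilibrium everyone contributes 10. Group total payoff = 7 × (10 × 0.76 + 2.1 × 10) = 200.20.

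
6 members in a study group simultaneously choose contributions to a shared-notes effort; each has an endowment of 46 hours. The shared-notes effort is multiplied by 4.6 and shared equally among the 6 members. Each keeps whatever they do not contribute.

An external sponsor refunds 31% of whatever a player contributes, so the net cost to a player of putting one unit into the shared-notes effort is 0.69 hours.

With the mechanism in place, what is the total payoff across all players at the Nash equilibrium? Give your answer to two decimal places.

1355.16 hours

The effective private return per unit is now (4.6/6) / 0.69 = 1.1111 > 1, so every player's dominant strategy flips to full contribution.
At the Nash equilibrium everyone contributes 46. Group total payoff = 6 × (46 × 0.31 + 4.6 × 46) = 1355.16.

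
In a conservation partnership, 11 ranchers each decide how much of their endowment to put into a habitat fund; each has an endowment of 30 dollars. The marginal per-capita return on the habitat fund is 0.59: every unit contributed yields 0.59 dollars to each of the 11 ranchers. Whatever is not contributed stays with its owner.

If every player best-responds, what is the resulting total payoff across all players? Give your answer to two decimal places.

330.00 dollars

The private return per contributed unit is 0.59 < 1, so contributing 0 is dominant for every player. At the Nash equilibrium everyone keeps their 30, and the group total is 11 × 30 = 330.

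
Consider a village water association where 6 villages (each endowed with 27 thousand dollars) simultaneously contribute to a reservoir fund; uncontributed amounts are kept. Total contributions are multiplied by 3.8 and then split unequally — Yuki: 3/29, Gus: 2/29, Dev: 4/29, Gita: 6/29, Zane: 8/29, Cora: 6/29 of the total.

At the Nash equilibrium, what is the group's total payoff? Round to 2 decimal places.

237.60 thousand dollars

For player j, contributing a unit is worthwhile iff 3.8 × (j's share) ≥ 1, i.e. iff j's share is at least 0.2632.
Only Zane (8/29) clears that bar, contributing 27; the remaining 5 contribute 0. Total contributed: 27.
The reservoir fund pays out 3.8 × 27 = 102.60 in total (split across the unequal shares, but the aggregate is all that matters for the group sum).
The 5 free-riders keep 27 each, adding 135. Group total = 135 + 102.60 = 237.60.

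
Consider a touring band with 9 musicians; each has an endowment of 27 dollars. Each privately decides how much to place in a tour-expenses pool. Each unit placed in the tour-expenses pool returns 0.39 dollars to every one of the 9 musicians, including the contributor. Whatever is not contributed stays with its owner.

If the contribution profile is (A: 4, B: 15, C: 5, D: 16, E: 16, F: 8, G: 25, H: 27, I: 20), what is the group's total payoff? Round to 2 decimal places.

Total contributed: 4 + 15 + 5 + 16 + 16 + 8 + 25 + 27 + 20 = 136; total kept: 9 × 27 − 136 = 107.
The tour-expenses pool pays out 0.39 × 9 × 136 = 477.36 in aggregate.
Group total = 107 + 477.36 = 584.36.

584.36 dollars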